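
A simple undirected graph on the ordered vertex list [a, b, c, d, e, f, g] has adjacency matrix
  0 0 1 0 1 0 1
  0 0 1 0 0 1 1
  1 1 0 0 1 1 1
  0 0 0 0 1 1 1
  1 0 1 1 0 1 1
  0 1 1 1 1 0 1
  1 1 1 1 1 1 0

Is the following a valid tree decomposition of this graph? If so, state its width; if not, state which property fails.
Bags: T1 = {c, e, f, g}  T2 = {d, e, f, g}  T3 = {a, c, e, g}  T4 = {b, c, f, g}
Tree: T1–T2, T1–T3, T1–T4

Vertex coverage: the bags together contain {a, b, c, d, e, f, g}, the full vertex set. Edge coverage: each edge of G has both endpoints in at least one bag. Running intersection: for every vertex, the bags containing it form a connected subtree. All three properties hold, so this is a valid tree decomposition of width max|bag| − 1 = 3, and hence tw(G) ≤ 3.

Yes; width 3.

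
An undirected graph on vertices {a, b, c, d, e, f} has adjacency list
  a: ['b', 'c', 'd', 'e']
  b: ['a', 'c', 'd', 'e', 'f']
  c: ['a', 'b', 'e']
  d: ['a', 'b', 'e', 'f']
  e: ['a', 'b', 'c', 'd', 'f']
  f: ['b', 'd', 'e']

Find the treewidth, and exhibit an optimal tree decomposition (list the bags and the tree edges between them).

The largest bag has 4 vertices, giving width 3; this decomposition certifies tw(G) ≤ 3. Conversely, {b, d, e, f} is a clique of size 4, and the vertices of any clique must share a bag in every tree decomposition; so some bag has ≥ 4 vertices and tw(G) ≥ 3. Hence tw(G) = 3 exactly.

Treewidth 3.
One such decomposition:
Bags: B1 = {b, d, e, f}  B2 = {a, b, d, e}  B3 = {a, b, c, e}
Tree: B1–B2, B2–B3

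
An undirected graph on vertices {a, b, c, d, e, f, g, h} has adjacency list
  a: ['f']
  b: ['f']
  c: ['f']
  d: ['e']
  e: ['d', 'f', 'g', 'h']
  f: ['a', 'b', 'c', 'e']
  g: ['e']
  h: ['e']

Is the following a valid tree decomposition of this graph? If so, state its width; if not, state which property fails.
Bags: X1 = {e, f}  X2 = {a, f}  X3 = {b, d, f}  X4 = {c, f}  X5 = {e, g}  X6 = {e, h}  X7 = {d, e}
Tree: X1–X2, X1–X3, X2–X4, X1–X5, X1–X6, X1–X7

No — bags containing vertex d are not connected in the tree.

A tree decomposition must satisfy three properties: every vertex lies in some bag; for every edge, both endpoints lie together in some bag; and for every vertex, the bags containing it form a connected subtree. Here bags containing vertex d are not connected in the tree, so the decomposition is invalid.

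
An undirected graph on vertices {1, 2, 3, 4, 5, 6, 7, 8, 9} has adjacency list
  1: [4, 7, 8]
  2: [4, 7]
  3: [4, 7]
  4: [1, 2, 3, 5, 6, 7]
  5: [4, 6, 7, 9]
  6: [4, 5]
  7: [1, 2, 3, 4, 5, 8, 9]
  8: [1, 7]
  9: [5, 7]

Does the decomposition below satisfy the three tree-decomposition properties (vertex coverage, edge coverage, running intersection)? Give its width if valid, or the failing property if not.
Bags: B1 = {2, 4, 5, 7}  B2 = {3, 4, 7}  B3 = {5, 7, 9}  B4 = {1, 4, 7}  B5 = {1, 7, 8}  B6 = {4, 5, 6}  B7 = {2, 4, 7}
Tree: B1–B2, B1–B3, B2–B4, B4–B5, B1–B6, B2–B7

A tree decomposition must satisfy three properties: every vertex lies in some bag; for every edge, both endpoints lie together in some bag; and for every vertex, the bags containing it form a connected subtree. Here bags containing vertex 2 are not connected in the tree, so the decomposition is invalid.

No — bags containing vertex 2 are not connected in the tree.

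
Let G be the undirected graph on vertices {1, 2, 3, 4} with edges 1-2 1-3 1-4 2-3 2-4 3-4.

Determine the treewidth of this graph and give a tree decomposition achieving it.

Treewidth 3.
Bags: B1 = {1, 2, 3, 4}
Tree: (single bag)

A single bag containing all 4 vertices is trivially a valid decomposition of width 3. Conversely, {1, 2, 3, 4} is a clique of size 4, and the vertices of any clique must share a bag in every tree decomposition; so some bag has ≥ 4 vertices and tw(G) ≥ 3. Hence tw(G) = 3 exactly.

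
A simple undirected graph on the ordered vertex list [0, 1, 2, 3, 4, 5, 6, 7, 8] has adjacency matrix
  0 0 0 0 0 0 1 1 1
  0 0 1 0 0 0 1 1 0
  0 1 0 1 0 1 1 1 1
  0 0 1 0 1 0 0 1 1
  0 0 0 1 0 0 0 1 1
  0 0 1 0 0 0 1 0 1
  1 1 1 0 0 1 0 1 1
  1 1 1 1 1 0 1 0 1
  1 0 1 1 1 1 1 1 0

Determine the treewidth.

3

A width-3 tree decomposition is:
Bags: B1 = {3, 4, 7, 8}  B2 = {2, 3, 7, 8}  B3 = {2, 6, 7, 8}  B4 = {2, 5, 6, 8}  B5 = {0, 6, 7, 8}  B6 = {1, 2, 6, 7}
Tree: B1–B2, B2–B3, B3–B4, B3–B5, B3–B6
The largest bag has 4 vertices, giving width 3; this decomposition certifies tw(G) ≤ 3. Conversely, {2, 5, 6, 8} is a clique of size 4, and the vertices of any clique must share a bag in every tree decomposition; so some bag has ≥ 4 vertices and tw(G) ≥ 3. Hence tw(G) = 3 exactly.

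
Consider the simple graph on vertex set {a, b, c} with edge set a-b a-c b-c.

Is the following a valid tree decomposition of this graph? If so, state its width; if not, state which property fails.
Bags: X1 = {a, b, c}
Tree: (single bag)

Yes; width 2.

Vertex coverage: the bags together contain {a, b, c}, the full vertex set. Edge coverage: each edge of G has both endpoints in at least one bag. Running intersection: for every vertex, the bags containing it form a connected subtree. All three properties hold, so this is a valid tree decomposition of width max|bag| − 1 = 2, and hence tw(G) ≤ 2.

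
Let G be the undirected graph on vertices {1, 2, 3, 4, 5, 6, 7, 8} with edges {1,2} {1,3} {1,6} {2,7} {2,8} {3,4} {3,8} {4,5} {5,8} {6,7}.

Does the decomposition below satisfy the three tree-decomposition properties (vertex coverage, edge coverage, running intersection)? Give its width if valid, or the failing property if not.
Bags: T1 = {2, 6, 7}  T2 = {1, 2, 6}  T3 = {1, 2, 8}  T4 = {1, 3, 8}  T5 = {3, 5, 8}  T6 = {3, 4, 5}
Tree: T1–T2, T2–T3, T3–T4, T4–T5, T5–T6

Vertex coverage: the bags together contain {1, 2, 3, 4, 5, 6, 7, 8}, the full vertex set. Edge coverage: each edge of G has both endpoints in at least one bag. Running intersection: for every vertex, the bags containing it form a connected subtree. All three properties hold, so this is a valid tree decomposition of width max|bag| − 1 = 2, and hence tw(G) ≤ 2.

Yes; width 2.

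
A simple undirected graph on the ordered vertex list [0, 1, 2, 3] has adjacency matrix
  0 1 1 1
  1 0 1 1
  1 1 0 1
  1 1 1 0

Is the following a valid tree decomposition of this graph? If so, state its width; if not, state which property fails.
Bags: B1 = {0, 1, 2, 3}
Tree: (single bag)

Checking the three conditions: (i) the bags cover all of {0, 1, 2, 3}; (ii) for each edge, some bag contains both endpoints; (iii) the bags containing any fixed vertex form a subtree. All hold, so the decomposition is valid with width 4 − 1 = 3.

Yes; width 3.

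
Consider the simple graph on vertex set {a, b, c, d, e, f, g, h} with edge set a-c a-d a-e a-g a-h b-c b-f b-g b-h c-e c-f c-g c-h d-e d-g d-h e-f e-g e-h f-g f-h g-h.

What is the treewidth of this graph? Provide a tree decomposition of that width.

The largest bag has 5 vertices, giving width 4; this decomposition certifies tw(G) ≤ 4. For the lower bound, the 5 vertices {a, d, e, g, h} are pairwise adjacent, and any tree decomposition puts a clique entirely inside one bag — forcing width ≥ 4. The upper and lower bounds meet at 4, so that is the treewidth.

Treewidth 4.
One such decomposition:
Bags: B1 = {a, c, e, g, h}  B2 = {a, d, e, g, h}  B3 = {c, e, f, g, h}  B4 = {b, c, f, g, h}
Tree: B1–B2, B1–B3, B3–B4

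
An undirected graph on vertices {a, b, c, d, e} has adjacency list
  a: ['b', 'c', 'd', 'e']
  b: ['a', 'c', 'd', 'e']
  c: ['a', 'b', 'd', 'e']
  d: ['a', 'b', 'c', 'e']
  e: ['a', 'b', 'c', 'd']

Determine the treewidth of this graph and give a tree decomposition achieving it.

Treewidth 4.
Bags: B1 = {a, b, c, d, e}
Tree: (single bag)

A single bag containing all 5 vertices is trivially a valid decomposition of width 4. Conversely, {a, b, c, d, e} is a clique of size 5, and the vertices of any clique must share a bag in every tree decomposition; so some bag has ≥ 5 vertices and tw(G) ≥ 4. Combining the bounds, tw(G) = 4.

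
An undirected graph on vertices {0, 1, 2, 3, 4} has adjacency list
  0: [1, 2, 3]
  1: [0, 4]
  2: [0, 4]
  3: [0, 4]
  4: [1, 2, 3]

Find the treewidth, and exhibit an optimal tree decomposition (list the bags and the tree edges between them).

Treewidth 2.
Bags: B1 = {0, 3, 4}  B2 = {0, 2, 4}  B3 = {0, 1, 4}
Tree: B1–B2, B2–B3

Each bag holds 3 vertices, so the decomposition has width 2, which upper-bounds the treewidth. The edges 3–0–2–4–3 form a cycle, so G is not a tree and its treewidth is at least 2. Combining the bounds, tw(G) = 2.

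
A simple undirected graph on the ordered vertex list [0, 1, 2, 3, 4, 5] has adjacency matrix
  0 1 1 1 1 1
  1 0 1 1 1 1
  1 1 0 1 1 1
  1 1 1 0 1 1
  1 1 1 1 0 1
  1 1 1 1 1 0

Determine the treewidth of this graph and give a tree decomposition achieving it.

Treewidth 5.
Bags: B1 = {0, 1, 2, 3, 4, 5}
Tree: (single bag)

A single bag containing all 6 vertices is trivially a valid decomposition of width 5. Conversely, {0, 1, 2, 3, 4, 5} is a clique of size 6, and the vertices of any clique must share a bag in every tree decomposition; so some bag has ≥ 6 vertices and tw(G) ≥ 5. Hence tw(G) = 5 exactly.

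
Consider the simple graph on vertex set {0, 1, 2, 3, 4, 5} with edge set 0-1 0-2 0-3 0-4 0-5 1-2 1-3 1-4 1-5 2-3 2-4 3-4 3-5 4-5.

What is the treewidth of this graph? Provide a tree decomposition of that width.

The largest bag has 5 vertices, giving width 4; this decomposition certifies tw(G) ≤ 4. On the other hand G contains the 5-clique {0, 1, 2, 3, 4}. A clique must lie in a single bag of any decomposition, so no decomposition can have width below 4. Combining the bounds, tw(G) = 4.

Treewidth 4.
One optimal decomposition is:
Bags: B1 = {0, 1, 2, 3, 4}  B2 = {0, 1, 3, 4, 5}
Tree: B1–B2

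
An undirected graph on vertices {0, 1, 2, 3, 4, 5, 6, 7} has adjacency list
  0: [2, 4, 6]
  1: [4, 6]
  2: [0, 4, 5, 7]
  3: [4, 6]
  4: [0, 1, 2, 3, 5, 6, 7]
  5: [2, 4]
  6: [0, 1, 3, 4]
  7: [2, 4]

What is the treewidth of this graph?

2

A width-2 tree decomposition is:
Bags: B1 = {0, 4, 6}  B2 = {0, 2, 4}  B3 = {2, 4, 5}  B4 = {1, 4, 6}  B5 = {3, 4, 6}  B6 = {2, 4, 7}
Tree: B1–B2, B2–B3, B1–B4, B1–B5, B2–B6
The largest bag has 3 vertices, giving width 2; this decomposition certifies tw(G) ≤ 2. On the other hand G contains the 3-clique {1, 4, 6}. A clique must lie in a single bag of any decomposition, so no decomposition can have width below 2. Hence tw(G) = 2 exactly.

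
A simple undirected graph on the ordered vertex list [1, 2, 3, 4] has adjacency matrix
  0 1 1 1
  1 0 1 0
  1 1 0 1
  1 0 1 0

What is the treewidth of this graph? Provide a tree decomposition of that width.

The largest bag has 3 vertices, giving width 2; this decomposition certifies tw(G) ≤ 2. For the lower bound, the 3 vertices {1, 2, 3} are pairwise adjacent, and any tree decomposition puts a clique entirely inside one bag — forcing width ≥ 2. Therefore the treewidth is 2.

Treewidth 2.
Bags: B1 = {1, 3, 4}  B2 = {1, 2, 3}
Tree: B1–B2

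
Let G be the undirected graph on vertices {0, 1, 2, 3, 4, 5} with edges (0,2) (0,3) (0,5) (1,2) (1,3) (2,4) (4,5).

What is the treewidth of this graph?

2

A width-2 tree decomposition is:
Bags: B1 = {0, 4, 5}  B2 = {0, 2, 4}  B3 = {0, 2, 3}  B4 = {1, 2, 3}
Tree: B1–B2, B2–B3, B3–B4
The largest bag has 3 vertices, giving width 2; this decomposition certifies tw(G) ≤ 2. The edges 5–4–2–0–5 form a cycle, so G is not a tree and its treewidth is at least 2. The upper and lower bounds meet at 2, so that is the treewidth.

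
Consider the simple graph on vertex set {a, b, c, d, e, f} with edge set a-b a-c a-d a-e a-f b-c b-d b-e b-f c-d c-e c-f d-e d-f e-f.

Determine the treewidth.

5

A width-5 tree decomposition is:
Bags: B1 = {a, b, c, d, e, f}
Tree: (single bag)
A single bag containing all 6 vertices is trivially a valid decomposition of width 5. On the other hand G contains the 6-clique {a, b, c, d, e, f}. A clique must lie in a single bag of any decomposition, so no decomposition can have width below 5. Combining the bounds, tw(G) = 5.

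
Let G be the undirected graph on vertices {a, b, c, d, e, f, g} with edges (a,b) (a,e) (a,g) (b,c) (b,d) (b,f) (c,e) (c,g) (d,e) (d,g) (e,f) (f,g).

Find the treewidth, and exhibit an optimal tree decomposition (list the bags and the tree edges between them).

Every bag has size at most 4, so the width is 4 − 1 = 3 and tw(G) ≤ 3. For the lower bound: the 4 vertex sets {d,e}, {a,g}, {b}, {f} are disjoint, each induces a connected subgraph, and every pair is joined by at least one edge of G. Contracting each set to a single vertex therefore yields K_{4} as a minor, and since treewidth is minor-monotone, tw(G) ≥ tw(K_{4}) = 3. Combining the bounds, tw(G) = 3.

Treewidth 3.
One such decomposition:
Bags: B1 = {b, d, e, g}  B2 = {a, b, e, g}  B3 = {b, e, f, g}  B4 = {b, c, e, g}
Tree: B1–B2, B2–B3, B3–B4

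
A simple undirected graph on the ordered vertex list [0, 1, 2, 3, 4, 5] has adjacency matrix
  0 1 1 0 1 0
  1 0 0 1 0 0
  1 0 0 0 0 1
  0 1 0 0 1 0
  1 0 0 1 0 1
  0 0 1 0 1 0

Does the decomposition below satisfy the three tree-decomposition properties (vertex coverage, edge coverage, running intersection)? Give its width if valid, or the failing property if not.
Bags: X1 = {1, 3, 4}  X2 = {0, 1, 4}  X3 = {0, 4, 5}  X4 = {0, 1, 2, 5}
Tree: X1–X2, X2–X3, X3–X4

A tree decomposition must satisfy three properties: every vertex lies in some bag; for every edge, both endpoints lie together in some bag; and for every vertex, the bags containing it form a connected subtree. Here bags containing vertex 1 are not connected in the tree, so the decomposition is invalid.

No — bags containing vertex 1 are not connected in the tree.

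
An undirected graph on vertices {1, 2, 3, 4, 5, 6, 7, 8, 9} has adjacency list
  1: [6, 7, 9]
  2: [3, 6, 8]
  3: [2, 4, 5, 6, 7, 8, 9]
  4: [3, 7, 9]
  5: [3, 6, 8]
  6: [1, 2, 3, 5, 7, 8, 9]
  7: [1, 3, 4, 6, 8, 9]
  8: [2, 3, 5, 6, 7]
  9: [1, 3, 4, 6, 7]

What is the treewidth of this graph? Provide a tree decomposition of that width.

Every bag has size at most 4, so the width is 4 − 1 = 3 and tw(G) ≤ 3. On the other hand G contains the 4-clique {1, 6, 7, 9}. A clique must lie in a single bag of any decomposition, so no decomposition can have width below 3. The upper and lower bounds meet at 3, so that is the treewidth.

Treewidth 3.
One optimal decomposition is:
Bags: B1 = {3, 5, 6, 8}  B2 = {2, 3, 6, 8}  B3 = {3, 6, 7, 8}  B4 = {3, 6, 7, 9}  B5 = {3, 4, 7, 9}  B6 = {1, 6, 7, 9}
Tree: B1–B2, B2–B3, B3–B4, B4–B5, B4–B6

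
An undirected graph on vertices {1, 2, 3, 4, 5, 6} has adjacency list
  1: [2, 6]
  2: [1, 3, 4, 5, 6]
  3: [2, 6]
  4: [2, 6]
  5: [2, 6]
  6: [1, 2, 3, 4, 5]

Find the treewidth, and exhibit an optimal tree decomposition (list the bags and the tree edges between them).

Every bag has size at most 3, so the width is 3 − 1 = 2 and tw(G) ≤ 2. For the lower bound, the 3 vertices {1, 2, 6} are pairwise adjacent, and any tree decomposition puts a clique entirely inside one bag — forcing width ≥ 2. Combining the bounds, tw(G) = 2.

Treewidth 2.
One such decomposition:
Bags: B1 = {1, 2, 6}  B2 = {2, 4, 6}  B3 = {2, 5, 6}  B4 = {2, 3, 6}
Tree: B1–B2, B2–B3, B3–B4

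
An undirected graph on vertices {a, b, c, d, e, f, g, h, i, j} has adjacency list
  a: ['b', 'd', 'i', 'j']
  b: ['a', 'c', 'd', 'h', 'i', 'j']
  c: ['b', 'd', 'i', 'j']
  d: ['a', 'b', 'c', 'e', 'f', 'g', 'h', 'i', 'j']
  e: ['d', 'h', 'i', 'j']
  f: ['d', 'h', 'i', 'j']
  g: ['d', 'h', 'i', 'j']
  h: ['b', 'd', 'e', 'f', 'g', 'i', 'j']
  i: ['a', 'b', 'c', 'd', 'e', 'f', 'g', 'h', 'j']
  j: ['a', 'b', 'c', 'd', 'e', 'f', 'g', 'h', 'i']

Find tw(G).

4

A width-4 tree decomposition is:
Bags: B1 = {b, d, h, i, j}  B2 = {a, b, d, i, j}  B3 = {d, e, h, i, j}  B4 = {d, g, h, i, j}  B5 = {b, c, d, i, j}  B6 = {d, f, h, i, j}
Tree: B1–B2, B1–B3, B3–B4, B1–B5, B3–B6
Each bag holds 5 vertices, so the decomposition has width 4, which upper-bounds the treewidth. For the lower bound, the 5 vertices {d, g, h, i, j} are pairwise adjacent, and any tree decomposition puts a clique entirely inside one bag — forcing width ≥ 4. Combining the bounds, tw(G) = 4.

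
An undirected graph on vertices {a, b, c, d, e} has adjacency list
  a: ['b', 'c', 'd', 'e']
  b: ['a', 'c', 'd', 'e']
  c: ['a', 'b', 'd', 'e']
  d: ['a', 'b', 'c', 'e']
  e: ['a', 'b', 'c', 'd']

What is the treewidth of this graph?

4

A width-4 tree decomposition is:
Bags: B1 = {a, b, c, d, e}
Tree: (single bag)
A single bag containing all 5 vertices is trivially a valid decomposition of width 4. On the other hand G contains the 5-clique {a, b, c, d, e}. A clique must lie in a single bag of any decomposition, so no decomposition can have width below 4. Therefore the treewidth is 4.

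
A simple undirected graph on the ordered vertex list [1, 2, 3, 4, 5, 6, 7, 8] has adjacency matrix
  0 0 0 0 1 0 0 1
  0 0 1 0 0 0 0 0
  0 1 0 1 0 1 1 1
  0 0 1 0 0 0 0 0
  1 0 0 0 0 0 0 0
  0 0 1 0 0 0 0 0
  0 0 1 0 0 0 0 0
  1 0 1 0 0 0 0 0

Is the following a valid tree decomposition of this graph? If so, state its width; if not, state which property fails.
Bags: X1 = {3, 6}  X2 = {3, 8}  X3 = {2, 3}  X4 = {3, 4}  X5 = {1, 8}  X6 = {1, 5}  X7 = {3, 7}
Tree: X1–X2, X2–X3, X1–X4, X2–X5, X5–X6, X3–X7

Yes; width 1.

Vertex coverage: the bags together contain {1, 2, 3, 4, 5, 6, 7, 8}, the full vertex set. Edge coverage: each edge of G has both endpoints in at least one bag. Running intersection: for every vertex, the bags containing it form a connected subtree. All three properties hold, so this is a valid tree decomposition of width max|bag| − 1 = 1, and hence tw(G) ≤ 1.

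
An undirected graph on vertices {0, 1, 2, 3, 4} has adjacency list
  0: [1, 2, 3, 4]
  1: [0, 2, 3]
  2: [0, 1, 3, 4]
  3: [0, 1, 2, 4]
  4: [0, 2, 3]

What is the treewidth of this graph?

3

A width-3 tree decomposition is:
Bags: B1 = {0, 1, 2, 3}  B2 = {0, 2, 3, 4}
Tree: B1–B2
The largest bag has 4 vertices, giving width 3; this decomposition certifies tw(G) ≤ 3. For the lower bound, the 4 vertices {0, 1, 2, 3} are pairwise adjacent, and any tree decomposition puts a clique entirely inside one bag — forcing width ≥ 3. Therefore the treewidth is 3.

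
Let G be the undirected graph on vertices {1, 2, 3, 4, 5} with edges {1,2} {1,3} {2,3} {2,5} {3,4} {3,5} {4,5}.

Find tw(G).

A width-2 tree decomposition is:
Bags: B1 = {2, 3, 5}  B2 = {3, 4, 5}  B3 = {1, 2, 3}
Tree: B1–B2, B1–B3
The largest bag has 3 vertices, giving width 2; this decomposition certifies tw(G) ≤ 2. On the other hand G contains the 3-clique {1, 2, 3}. A clique must lie in a single bag of any decomposition, so no decomposition can have width below 2. The upper and lower bounds meet at 2, so that is the treewidth.

2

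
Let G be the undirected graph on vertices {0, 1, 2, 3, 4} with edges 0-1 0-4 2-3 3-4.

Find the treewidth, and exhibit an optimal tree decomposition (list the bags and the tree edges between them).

Treewidth 1.
One such decomposition:
Bags: B1 = {0, 4}  B2 = {3, 4}  B3 = {2, 3}  B4 = {0, 1}
Tree: B1–B2, B2–B3, B1–B4

Each bag holds 2 vertices, so the decomposition has width 1, which upper-bounds the treewidth. Any graph with an edge has treewidth ≥ 1, and G has the edge 0–4. The upper and lower bounds meet at 1, so that is the treewidth.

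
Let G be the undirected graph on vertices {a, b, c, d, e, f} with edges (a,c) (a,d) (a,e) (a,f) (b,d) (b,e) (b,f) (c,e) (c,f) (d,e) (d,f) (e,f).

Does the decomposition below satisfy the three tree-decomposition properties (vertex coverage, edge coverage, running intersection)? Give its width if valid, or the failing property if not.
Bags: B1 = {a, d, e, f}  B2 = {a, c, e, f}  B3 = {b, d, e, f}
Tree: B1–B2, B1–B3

Vertex coverage: the bags together contain {a, b, c, d, e, f}, the full vertex set. Edge coverage: each edge of G has both endpoints in at least one bag. Running intersection: for every vertex, the bags containing it form a connected subtree. All three properties hold, so this is a valid tree decomposition of width max|bag| − 1 = 3, and hence tw(G) ≤ 3.

Yes; width 3.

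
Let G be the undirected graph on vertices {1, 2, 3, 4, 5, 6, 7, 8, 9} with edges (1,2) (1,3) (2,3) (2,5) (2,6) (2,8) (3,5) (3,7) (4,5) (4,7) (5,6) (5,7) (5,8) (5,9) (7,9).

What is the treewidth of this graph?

A width-2 tree decomposition is:
Bags: B1 = {3, 5, 7}  B2 = {2, 3, 5}  B3 = {5, 7, 9}  B4 = {4, 5, 7}  B5 = {1, 2, 3}  B6 = {2, 5, 6}  B7 = {2, 5, 8}
Tree: B1–B2, B1–B3, B1–B4, B2–B5, B2–B6, B2–B7
The largest bag has 3 vertices, giving width 2; this decomposition certifies tw(G) ≤ 2. Conversely, {1, 2, 3} is a clique of size 3, and the vertices of any clique must share a bag in every tree decomposition; so some bag has ≥ 3 vertices and tw(G) ≥ 2. Combining the bounds, tw(G) = 2.

2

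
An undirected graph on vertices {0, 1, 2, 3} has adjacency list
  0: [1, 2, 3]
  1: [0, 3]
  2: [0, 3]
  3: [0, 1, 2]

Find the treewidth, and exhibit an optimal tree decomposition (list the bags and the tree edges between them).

Every bag has size at most 3, so the width is 3 − 1 = 2 and tw(G) ≤ 2. On the other hand G contains the 3-clique {0, 1, 3}. A clique must lie in a single bag of any decomposition, so no decomposition can have width below 2. Therefore the treewidth is 2.

Treewidth 2.
Bags: B1 = {0, 1, 3}  B2 = {0, 2, 3}
Tree: B1–B2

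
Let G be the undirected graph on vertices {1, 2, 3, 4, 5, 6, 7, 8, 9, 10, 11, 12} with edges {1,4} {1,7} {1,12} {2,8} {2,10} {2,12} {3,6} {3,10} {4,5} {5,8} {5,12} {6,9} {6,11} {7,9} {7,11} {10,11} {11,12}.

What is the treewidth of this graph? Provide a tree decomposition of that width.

Treewidth 3.
Bags: B1 = {2, 4, 5, 8}  B2 = {2, 4, 5, 12}  B3 = {1, 2, 4, 12}  B4 = {1, 2, 10, 12}  B5 = {1, 10, 11, 12}  B6 = {1, 7, 10, 11}  B7 = {3, 7, 10, 11}  B8 = {3, 6, 7, 11}  B9 = {3, 6, 7, 9}
Tree: B1–B2, B2–B3, B3–B4, B4–B5, B5–B6, B6–B7, B7–B8, B8–B9

The largest bag has 4 vertices, giving width 3; this decomposition certifies tw(G) ≤ 3. For the lower bound: the 4 vertex sets {4,5,8}, {2}, {12}, {1,7,10,11} are disjoint, each induces a connected subgraph, and every pair is joined by at least one edge of G. Contracting each set to a single vertex therefore yields K_{4} as a minor, and since treewidth is minor-monotone, tw(G) ≥ tw(K_{4}) = 3. Therefore the treewidth is 3.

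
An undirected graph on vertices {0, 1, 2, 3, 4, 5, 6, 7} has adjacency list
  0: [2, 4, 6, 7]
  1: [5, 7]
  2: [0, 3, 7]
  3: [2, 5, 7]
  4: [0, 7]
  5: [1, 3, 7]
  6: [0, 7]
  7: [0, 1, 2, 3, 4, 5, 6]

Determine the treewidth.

A width-2 tree decomposition is:
Bags: B1 = {0, 2, 7}  B2 = {0, 4, 7}  B3 = {0, 6, 7}  B4 = {2, 3, 7}  B5 = {3, 5, 7}  B6 = {1, 5, 7}
Tree: B1–B2, B2–B3, B1–B4, B4–B5, B5–B6
The largest bag has 3 vertices, giving width 2; this decomposition certifies tw(G) ≤ 2. On the other hand G contains the 3-clique {0, 2, 7}. A clique must lie in a single bag of any decomposition, so no decomposition can have width below 2. Combining the bounds, tw(G) = 2.

2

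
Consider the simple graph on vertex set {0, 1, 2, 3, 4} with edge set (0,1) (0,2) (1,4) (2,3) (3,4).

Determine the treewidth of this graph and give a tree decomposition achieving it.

Every bag has size at most 3, so the width is 3 − 1 = 2 and tw(G) ≤ 2. Since 1–4–3–2–0–1 is a cycle in G, G is not acyclic. Forests are exactly the graphs of treewidth ≤ 1, so tw(G) ≥ 2. The upper and lower bounds meet at 2, so that is the treewidth.

Treewidth 2.
Bags: B1 = {1, 3, 4}  B2 = {1, 2, 3}  B3 = {0, 1, 2}
Tree: B1–B2, B2–B3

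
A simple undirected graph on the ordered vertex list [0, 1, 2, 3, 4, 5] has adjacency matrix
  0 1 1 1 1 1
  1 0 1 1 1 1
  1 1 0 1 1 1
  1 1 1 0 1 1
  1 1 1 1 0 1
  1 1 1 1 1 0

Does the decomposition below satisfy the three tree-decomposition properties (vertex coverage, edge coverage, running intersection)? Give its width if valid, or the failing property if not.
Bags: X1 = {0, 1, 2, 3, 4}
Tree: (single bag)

A tree decomposition must satisfy three properties: every vertex lies in some bag; for every edge, both endpoints lie together in some bag; and for every vertex, the bags containing it form a connected subtree. Here vertex 5 appears in no bag, so the decomposition is invalid.

No — vertex 5 appears in no bag.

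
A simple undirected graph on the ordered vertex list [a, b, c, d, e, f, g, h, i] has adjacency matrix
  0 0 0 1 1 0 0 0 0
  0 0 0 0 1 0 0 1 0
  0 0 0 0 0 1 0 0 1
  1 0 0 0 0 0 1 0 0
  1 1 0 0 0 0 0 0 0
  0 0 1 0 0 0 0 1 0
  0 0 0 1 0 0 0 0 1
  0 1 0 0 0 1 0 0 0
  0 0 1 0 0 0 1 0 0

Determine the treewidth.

2

A width-2 tree decomposition is:
Bags: B1 = {c, f, h}  B2 = {c, h, i}  B3 = {g, h, i}  B4 = {d, g, h}  B5 = {a, d, h}  B6 = {a, e, h}  B7 = {b, e, h}
Tree: B1–B2, B2–B3, B3–B4, B4–B5, B5–B6, B6–B7
The largest bag has 3 vertices, giving width 2; this decomposition certifies tw(G) ≤ 2. Since h–f–c–i–g–d–a–e–b–h is a cycle in G, G is not acyclic. Forests are exactly the graphs of treewidth ≤ 1, so tw(G) ≥ 2. Hence tw(G) = 2 exactly.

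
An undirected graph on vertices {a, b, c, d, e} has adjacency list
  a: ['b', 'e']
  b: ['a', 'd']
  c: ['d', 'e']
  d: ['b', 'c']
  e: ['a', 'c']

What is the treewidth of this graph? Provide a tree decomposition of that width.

Every bag has size at most 3, so the width is 3 − 1 = 2 and tw(G) ≤ 2. The edges c–d–b–a–e–c form a cycle, so G is not a tree and its treewidth is at least 2. The upper and lower bounds meet at 2, so that is the treewidth.

Treewidth 2.
One such decomposition:
Bags: B1 = {b, c, d}  B2 = {a, b, c}  B3 = {a, c, e}
Tree: B1–B2, B2–B3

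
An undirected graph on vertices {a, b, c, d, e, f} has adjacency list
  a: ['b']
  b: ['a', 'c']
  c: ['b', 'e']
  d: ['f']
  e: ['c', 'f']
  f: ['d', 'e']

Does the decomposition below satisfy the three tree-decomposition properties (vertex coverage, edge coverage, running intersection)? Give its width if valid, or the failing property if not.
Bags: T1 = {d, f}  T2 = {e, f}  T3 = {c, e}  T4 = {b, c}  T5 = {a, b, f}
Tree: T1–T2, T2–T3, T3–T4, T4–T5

A tree decomposition must satisfy three properties: every vertex lies in some bag; for every edge, both endpoints lie together in some bag; and for every vertex, the bags containing it form a connected subtree. Here bags containing vertex f are not connected in the tree, so the decomposition is invalid.

No — bags containing vertex f are not connected in the tree.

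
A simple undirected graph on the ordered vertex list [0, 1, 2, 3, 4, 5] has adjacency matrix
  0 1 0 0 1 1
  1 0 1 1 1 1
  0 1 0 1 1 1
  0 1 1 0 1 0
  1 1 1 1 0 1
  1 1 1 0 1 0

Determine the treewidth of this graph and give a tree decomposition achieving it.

Treewidth 3.
One such decomposition:
Bags: B1 = {0, 1, 4, 5}  B2 = {1, 2, 4, 5}  B3 = {1, 2, 3, 4}
Tree: B1–B2, B2–B3

The largest bag has 4 vertices, giving width 3; this decomposition certifies tw(G) ≤ 3. For the lower bound, the 4 vertices {0, 1, 4, 5} are pairwise adjacent, and any tree decomposition puts a clique entirely inside one bag — forcing width ≥ 3. Combining the bounds, tw(G) = 3.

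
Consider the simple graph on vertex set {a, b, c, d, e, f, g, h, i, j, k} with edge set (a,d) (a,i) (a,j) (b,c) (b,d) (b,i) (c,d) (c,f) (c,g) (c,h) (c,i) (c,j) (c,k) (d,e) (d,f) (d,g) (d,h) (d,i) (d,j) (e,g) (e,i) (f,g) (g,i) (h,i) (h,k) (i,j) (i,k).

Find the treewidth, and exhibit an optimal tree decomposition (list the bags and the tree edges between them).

Treewidth 3.
One such decomposition:
Bags: B1 = {c, d, i, j}  B2 = {a, d, i, j}  B3 = {c, d, g, i}  B4 = {c, d, f, g}  B5 = {c, d, h, i}  B6 = {c, h, i, k}  B7 = {d, e, g, i}  B8 = {b, c, d, i}
Tree: B1–B2, B1–B3, B3–B4, B3–B5, B5–B6, B3–B7, B3–B8

The largest bag has 4 vertices, giving width 3; this decomposition certifies tw(G) ≤ 3. For the lower bound, the 4 vertices {c, d, f, g} are pairwise adjacent, and any tree decomposition puts a clique entirely inside one bag — forcing width ≥ 3. The upper and lower bounds meet at 3, so that is the treewidth.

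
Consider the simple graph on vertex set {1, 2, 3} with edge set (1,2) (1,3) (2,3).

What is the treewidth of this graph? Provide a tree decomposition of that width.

Treewidth 2.
One optimal decomposition is:
Bags: B1 = {1, 2, 3}
Tree: (single bag)

With just one bag of size 3, the width is 3 − 1 = 2, so tw(G) ≤ 2. Conversely, {1, 2, 3} is a clique of size 3, and the vertices of any clique must share a bag in every tree decomposition; so some bag has ≥ 3 vertices and tw(G) ≥ 2. The upper and lower bounds meet at 2, so that is the treewidth.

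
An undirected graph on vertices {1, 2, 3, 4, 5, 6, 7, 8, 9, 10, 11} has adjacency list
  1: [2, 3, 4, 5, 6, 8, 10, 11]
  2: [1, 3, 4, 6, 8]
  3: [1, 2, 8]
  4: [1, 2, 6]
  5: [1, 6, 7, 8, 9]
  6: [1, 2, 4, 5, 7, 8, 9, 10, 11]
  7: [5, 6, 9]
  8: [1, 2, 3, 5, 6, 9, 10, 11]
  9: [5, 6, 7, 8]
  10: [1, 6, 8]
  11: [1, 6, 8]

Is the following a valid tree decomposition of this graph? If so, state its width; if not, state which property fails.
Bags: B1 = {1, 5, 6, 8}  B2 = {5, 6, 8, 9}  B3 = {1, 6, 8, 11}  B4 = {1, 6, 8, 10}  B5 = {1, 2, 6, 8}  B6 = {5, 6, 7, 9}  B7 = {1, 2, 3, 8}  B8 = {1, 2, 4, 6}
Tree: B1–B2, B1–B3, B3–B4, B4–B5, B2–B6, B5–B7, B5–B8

Yes; width 3.

Checking the three conditions: (i) the bags cover all of {1, 2, 3, 4, 5, 6, 7, 8, 9, 10, 11}; (ii) for each edge, some bag contains both endpoints; (iii) the bags containing any fixed vertex form a subtree. All hold, so the decomposition is valid with width 4 − 1 = 3.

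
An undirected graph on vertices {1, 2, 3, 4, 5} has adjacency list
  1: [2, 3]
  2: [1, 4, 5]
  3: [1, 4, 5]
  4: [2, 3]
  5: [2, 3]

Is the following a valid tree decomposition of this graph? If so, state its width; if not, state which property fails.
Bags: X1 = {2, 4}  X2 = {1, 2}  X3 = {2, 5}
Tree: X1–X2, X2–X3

A tree decomposition must satisfy three properties: every vertex lies in some bag; for every edge, both endpoints lie together in some bag; and for every vertex, the bags containing it form a connected subtree. Here vertex 3 appears in no bag, so the decomposition is invalid.

No — vertex 3 appears in no bag.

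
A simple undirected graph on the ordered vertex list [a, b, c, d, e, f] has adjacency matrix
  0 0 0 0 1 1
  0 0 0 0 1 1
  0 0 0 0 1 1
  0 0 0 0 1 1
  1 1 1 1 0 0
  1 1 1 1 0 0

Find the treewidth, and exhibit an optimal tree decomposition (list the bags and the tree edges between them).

Treewidth 2.
Bags: B1 = {b, e, f}  B2 = {c, e, f}  B3 = {a, e, f}  B4 = {d, e, f}
Tree: B1–B2, B2–B3, B3–B4

Every bag has size at most 3, so the width is 3 − 1 = 2 and tw(G) ≤ 2. For the lower bound, G contains the cycle e–b–f–c–e, so G is not a forest; only forests have treewidth ≤ 1, hence tw(G) ≥ 2. Combining the bounds, tw(G) = 2.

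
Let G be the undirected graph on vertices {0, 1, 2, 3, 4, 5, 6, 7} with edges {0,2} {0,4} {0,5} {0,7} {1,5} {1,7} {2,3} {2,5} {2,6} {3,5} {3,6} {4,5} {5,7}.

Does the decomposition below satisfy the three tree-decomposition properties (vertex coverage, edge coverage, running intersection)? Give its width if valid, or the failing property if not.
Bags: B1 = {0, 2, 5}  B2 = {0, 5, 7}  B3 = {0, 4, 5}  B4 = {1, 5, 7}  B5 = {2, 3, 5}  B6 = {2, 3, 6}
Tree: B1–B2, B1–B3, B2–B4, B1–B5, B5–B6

Checking the three conditions: (i) the bags cover all of {0, 1, 2, 3, 4, 5, 6, 7}; (ii) for each edge, some bag contains both endpoints; (iii) the bags containing any fixed vertex form a subtree. All hold, so the decomposition is valid with width 3 − 1 = 2.

Yes; width 2.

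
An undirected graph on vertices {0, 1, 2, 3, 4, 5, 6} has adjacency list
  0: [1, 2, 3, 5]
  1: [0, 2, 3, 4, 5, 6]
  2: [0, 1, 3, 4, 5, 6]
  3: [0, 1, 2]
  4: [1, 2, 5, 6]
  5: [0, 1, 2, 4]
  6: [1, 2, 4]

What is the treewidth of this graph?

3

A width-3 tree decomposition is:
Bags: B1 = {0, 1, 2, 5}  B2 = {0, 1, 2, 3}  B3 = {1, 2, 4, 5}  B4 = {1, 2, 4, 6}
Tree: B1–B2, B1–B3, B3–B4
Each bag holds 4 vertices, so the decomposition has width 3, which upper-bounds the treewidth. For the lower bound, the 4 vertices {0, 1, 2, 3} are pairwise adjacent, and any tree decomposition puts a clique entirely inside one bag — forcing width ≥ 3. The upper and lower bounds meet at 3, so that is the treewidth.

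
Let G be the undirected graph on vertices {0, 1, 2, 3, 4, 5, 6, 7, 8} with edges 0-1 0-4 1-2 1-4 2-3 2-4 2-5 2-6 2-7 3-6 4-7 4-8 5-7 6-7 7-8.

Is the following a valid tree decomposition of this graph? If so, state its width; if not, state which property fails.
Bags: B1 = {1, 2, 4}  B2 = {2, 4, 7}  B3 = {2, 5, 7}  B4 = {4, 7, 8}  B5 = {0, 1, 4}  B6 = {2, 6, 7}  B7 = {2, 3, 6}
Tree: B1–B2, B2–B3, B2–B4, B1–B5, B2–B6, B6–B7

Yes; width 2.

Vertex coverage: the bags together contain {0, 1, 2, 3, 4, 5, 6, 7, 8}, the full vertex set. Edge coverage: each edge of G has both endpoints in at least one bag. Running intersection: for every vertex, the bags containing it form a connected subtree. All three properties hold, so this is a valid tree decomposition of width max|bag| − 1 = 2, and hence tw(G) ≤ 2.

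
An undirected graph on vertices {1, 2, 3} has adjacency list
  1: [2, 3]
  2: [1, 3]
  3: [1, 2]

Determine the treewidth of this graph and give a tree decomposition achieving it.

A single bag containing all 3 vertices is trivially a valid decomposition of width 2. Conversely, {1, 2, 3} is a clique of size 3, and the vertices of any clique must share a bag in every tree decomposition; so some bag has ≥ 3 vertices and tw(G) ≥ 2. Therefore the treewidth is 2.

Treewidth 2.
One optimal decomposition is:
Bags: B1 = {1, 2, 3}
Tree: (single bag)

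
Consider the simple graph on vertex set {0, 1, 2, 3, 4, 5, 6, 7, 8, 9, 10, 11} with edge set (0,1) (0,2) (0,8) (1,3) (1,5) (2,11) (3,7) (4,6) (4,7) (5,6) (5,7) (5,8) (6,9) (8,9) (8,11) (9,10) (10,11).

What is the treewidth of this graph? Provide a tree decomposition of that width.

Treewidth 3.
One such decomposition:
Bags: B1 = {3, 4, 6, 7}  B2 = {3, 5, 6, 7}  B3 = {1, 3, 5, 6}  B4 = {1, 5, 6, 9}  B5 = {1, 5, 8, 9}  B6 = {0, 1, 8, 9}  B7 = {0, 8, 9, 10}  B8 = {0, 8, 10, 11}  B9 = {0, 2, 10, 11}
Tree: B1–B2, B2–B3, B3–B4, B4–B5, B5–B6, B6–B7, B7–B8, B8–B9

Every bag has size at most 4, so the width is 4 − 1 = 3 and tw(G) ≤ 3. For the lower bound: the 4 vertex sets {3,4,7}, {6}, {5}, {0,1,8,9} are disjoint, each induces a connected subgraph, and every pair is joined by at least one edge of G. Contracting each set to a single vertex therefore yields K_{4} as a minor, and since treewidth is minor-monotone, tw(G) ≥ tw(K_{4}) = 3. The upper and lower bounds meet at 3, so that is the treewidth.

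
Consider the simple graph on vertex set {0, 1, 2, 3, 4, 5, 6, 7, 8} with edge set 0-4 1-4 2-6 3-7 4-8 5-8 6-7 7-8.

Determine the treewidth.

A width-1 tree decomposition is:
Bags: B1 = {4, 8}  B2 = {7, 8}  B3 = {6, 7}  B4 = {3, 7}  B5 = {1, 4}  B6 = {2, 6}  B7 = {0, 4}  B8 = {5, 8}
Tree: B1–B2, B2–B3, B2–B4, B1–B5, B3–B6, B1–B7, B1–B8
Each bag holds 2 vertices, so the decomposition has width 1, which upper-bounds the treewidth. Any graph with an edge has treewidth ≥ 1, and G has the edge 8–4. Combining the bounds, tw(G) = 1.

1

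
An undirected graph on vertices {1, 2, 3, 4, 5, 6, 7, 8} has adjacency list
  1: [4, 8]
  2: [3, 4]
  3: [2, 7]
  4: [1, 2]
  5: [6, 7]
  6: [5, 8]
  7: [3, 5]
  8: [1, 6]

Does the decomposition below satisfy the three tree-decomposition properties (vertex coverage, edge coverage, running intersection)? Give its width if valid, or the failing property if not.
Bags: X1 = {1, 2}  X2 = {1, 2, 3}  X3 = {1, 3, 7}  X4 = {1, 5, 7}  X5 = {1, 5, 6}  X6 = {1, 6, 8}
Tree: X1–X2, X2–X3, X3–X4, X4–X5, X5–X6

A tree decomposition must satisfy three properties: every vertex lies in some bag; for every edge, both endpoints lie together in some bag; and for every vertex, the bags containing it form a connected subtree. Here vertex 4 appears in no bag, so the decomposition is invalid.

No — vertex 4 appears in no bag.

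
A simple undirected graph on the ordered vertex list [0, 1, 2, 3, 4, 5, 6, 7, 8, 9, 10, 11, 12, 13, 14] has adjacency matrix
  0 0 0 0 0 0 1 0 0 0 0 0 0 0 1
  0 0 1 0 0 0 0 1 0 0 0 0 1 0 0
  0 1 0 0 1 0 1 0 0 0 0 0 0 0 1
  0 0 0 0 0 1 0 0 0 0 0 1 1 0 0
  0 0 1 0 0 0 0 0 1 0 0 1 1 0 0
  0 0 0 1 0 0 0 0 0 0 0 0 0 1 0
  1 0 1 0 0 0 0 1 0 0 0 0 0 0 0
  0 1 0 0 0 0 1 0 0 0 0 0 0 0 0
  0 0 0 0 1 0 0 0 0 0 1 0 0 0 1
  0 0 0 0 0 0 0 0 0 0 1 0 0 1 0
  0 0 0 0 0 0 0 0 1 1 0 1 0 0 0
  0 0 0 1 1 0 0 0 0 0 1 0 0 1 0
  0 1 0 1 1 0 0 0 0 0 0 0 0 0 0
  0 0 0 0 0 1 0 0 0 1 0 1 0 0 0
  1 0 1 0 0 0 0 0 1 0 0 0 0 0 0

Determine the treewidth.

A width-3 tree decomposition is:
Bags: B1 = {3, 5, 9, 13}  B2 = {3, 9, 11, 13}  B3 = {3, 9, 10, 11}  B4 = {3, 10, 11, 12}  B5 = {4, 10, 11, 12}  B6 = {4, 8, 10, 12}  B7 = {1, 4, 8, 12}  B8 = {1, 2, 4, 8}  B9 = {1, 2, 8, 14}  B10 = {1, 2, 7, 14}  B11 = {2, 6, 7, 14}  B12 = {0, 6, 7, 14}
Tree: B1–B2, B2–B3, B3–B4, B4–B5, B5–B6, B6–B7, B7–B8, B8–B9, B9–B10, B10–B11, B11–B12
Each bag holds 4 vertices, so the decomposition has width 3, which upper-bounds the treewidth. For the lower bound: the 4 vertex sets {5,9,13}, {3}, {11}, {4,8,10,12} are disjoint, each induces a connected subgraph, and every pair is joined by at least one edge of G. Contracting each set to a single vertex therefore yields K_{4} as a minor, and since treewidth is minor-monotone, tw(G) ≥ tw(K_{4}) = 3. The upper and lower bounds meet at 3, so that is the treewidth.

3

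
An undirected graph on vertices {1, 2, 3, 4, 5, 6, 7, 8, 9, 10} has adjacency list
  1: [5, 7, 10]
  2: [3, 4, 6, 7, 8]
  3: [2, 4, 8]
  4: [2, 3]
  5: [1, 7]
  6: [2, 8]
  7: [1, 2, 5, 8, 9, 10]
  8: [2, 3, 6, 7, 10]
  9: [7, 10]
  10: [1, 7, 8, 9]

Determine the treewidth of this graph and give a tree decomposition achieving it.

Treewidth 2.
Bags: B1 = {7, 9, 10}  B2 = {7, 8, 10}  B3 = {2, 7, 8}  B4 = {2, 3, 8}  B5 = {1, 7, 10}  B6 = {2, 3, 4}  B7 = {1, 5, 7}  B8 = {2, 6, 8}
Tree: B1–B2, B2–B3, B3–B4, B2–B5, B4–B6, B5–B7, B3–B8

The largest bag has 3 vertices, giving width 2; this decomposition certifies tw(G) ≤ 2. On the other hand G contains the 3-clique {2, 3, 8}. A clique must lie in a single bag of any decomposition, so no decomposition can have width below 2. Hence tw(G) = 2 exactly.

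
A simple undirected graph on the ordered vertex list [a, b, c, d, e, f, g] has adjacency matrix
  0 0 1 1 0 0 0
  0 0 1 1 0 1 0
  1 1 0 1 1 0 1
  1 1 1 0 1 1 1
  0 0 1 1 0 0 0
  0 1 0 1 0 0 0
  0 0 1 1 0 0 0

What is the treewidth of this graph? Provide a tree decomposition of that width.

The largest bag has 3 vertices, giving width 2; this decomposition certifies tw(G) ≤ 2. Conversely, {c, d, g} is a clique of size 3, and the vertices of any clique must share a bag in every tree decomposition; so some bag has ≥ 3 vertices and tw(G) ≥ 2. Hence tw(G) = 2 exactly.

Treewidth 2.
One optimal decomposition is:
Bags: B1 = {b, c, d}  B2 = {b, d, f}  B3 = {a, c, d}  B4 = {c, d, e}  B5 = {c, d, g}
Tree: B1–B2, B1–B3, B1–B4, B3–B5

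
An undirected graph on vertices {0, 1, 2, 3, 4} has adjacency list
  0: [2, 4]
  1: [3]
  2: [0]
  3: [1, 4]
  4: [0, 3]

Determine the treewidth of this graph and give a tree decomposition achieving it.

Treewidth 1.
One optimal decomposition is:
Bags: B1 = {0, 2}  B2 = {0, 4}  B3 = {3, 4}  B4 = {1, 3}
Tree: B1–B2, B2–B3, B3–B4

Each bag holds 2 vertices, so the decomposition has width 1, which upper-bounds the treewidth. G has an edge, so its treewidth is at least 1. Therefore the treewidth is 1.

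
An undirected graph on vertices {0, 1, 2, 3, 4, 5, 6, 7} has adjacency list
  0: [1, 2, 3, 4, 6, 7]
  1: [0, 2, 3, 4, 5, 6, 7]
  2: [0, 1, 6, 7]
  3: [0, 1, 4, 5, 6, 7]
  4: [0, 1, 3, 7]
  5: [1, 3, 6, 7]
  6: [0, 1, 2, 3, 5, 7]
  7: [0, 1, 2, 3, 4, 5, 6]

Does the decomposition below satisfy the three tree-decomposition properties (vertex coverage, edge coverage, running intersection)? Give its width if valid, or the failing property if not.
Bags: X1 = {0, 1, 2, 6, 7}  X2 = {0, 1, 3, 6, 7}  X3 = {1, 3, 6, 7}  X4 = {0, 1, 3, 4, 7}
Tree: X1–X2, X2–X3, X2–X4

A tree decomposition must satisfy three properties: every vertex lies in some bag; for every edge, both endpoints lie together in some bag; and for every vertex, the bags containing it form a connected subtree. Here vertex 5 appears in no bag, so the decomposition is invalid.

No — vertex 5 appears in no bag.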